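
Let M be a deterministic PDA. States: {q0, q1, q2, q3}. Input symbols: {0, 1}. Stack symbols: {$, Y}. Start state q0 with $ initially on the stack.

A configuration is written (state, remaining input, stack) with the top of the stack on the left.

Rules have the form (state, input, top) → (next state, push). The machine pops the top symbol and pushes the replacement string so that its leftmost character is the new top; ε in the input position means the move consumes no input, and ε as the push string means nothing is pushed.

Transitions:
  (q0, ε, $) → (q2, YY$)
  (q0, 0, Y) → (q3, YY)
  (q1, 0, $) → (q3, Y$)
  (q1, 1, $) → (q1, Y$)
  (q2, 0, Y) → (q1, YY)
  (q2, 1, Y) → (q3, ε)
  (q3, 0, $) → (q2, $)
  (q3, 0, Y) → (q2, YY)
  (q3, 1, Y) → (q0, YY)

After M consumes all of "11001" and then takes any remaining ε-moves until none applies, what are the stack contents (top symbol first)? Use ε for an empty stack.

(q0, 11001, $)
  ε-move, top $: go to q2, push YY$ → (q2, 11001, YY$)
  read 1, top Y: go to q3, push ε → (q3, 1001, Y$)
  read 1, top Y: go to q0, push YY → (q0, 001, YY$)
  read 0, top Y: go to q3, push YY → (q3, 01, YYY$)
  read 0, top Y: go to q2, push YY → (q2, 1, YYYY$)
  read 1, top Y: go to q3, push ε → (q3, ε, YYY$)
All input consumed in state q3 with stack YYY$.

YYY$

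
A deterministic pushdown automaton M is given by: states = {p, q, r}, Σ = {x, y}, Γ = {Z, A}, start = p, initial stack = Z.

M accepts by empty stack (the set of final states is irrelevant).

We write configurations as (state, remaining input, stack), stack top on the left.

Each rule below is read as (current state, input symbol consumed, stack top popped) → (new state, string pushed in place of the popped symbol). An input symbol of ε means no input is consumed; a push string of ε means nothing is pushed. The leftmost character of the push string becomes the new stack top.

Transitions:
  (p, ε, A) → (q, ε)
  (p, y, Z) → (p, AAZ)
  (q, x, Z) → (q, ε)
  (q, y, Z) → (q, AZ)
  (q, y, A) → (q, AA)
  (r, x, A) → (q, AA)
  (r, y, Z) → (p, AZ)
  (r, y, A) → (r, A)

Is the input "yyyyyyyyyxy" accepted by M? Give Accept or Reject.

(p, yyyyyyyyyxy, Z)
  read y, top Z: go to p, push AAZ → (p, yyyyyyyyxy, AAZ)
  ε-move, top A: go to q, push ε → (q, yyyyyyyyxy, AZ)
  read y, top A: go to q, push AA → (q, yyyyyyyxy, AAZ)
  read y, top A: go to q, push AA → (q, yyyyyyxy, AAAZ)
  read y, top A: go to q, push AA → (q, yyyyyxy, AAAAZ)
  read y, top A: go to q, push AA → (q, yyyyxy, AAAAAZ)
  read y, top A: go to q, push AA → (q, yyyxy, AAAAAAZ)
  read y, top A: go to q, push AA → (q, yyxy, AAAAAAAZ)
  read y, top A: go to q, push AA → (q, yxy, AAAAAAAAZ)
  read y, top A: go to q, push AA → (q, xy, AAAAAAAAAZ)
No transition applies at (q, xy, AAAAAAAAAZ); input not fully consumed.

Reject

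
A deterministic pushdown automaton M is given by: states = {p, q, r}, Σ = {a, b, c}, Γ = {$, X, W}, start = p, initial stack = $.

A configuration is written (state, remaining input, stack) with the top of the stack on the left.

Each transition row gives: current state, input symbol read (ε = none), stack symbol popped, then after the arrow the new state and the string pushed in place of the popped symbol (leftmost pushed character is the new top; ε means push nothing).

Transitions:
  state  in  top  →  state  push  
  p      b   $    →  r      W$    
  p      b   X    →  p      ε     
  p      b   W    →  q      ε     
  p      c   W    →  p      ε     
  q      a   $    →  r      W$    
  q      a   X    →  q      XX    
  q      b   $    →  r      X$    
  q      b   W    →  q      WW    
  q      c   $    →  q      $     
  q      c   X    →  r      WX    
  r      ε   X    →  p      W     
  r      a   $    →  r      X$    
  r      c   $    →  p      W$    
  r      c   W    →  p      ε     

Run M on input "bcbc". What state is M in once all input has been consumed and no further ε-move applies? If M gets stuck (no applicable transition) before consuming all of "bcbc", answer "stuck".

p

(p, bcbc, $) ⊢ (r, cbc, W$) ⊢ (p, bc, $) ⊢ (r, c, W$) ⊢ (p, ε, $)
All input consumed; M is in state p.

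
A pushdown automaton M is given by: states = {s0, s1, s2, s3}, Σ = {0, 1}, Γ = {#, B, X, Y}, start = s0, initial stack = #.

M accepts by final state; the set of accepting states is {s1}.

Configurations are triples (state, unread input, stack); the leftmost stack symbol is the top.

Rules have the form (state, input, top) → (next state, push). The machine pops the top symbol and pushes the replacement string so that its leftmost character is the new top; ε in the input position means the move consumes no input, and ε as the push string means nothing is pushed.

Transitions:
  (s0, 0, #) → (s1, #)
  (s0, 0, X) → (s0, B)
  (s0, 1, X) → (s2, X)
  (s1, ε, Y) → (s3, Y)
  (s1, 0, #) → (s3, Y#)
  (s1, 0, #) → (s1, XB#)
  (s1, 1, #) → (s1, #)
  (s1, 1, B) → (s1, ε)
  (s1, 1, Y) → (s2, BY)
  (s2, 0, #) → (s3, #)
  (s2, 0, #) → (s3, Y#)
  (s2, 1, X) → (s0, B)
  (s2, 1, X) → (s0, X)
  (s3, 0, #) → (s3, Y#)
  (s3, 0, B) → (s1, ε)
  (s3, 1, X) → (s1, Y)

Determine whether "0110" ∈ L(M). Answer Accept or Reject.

Accept

One accepting computation: (s0, 0110, #) ⊢ (s1, 110, #) ⊢ (s1, 10, #) ⊢ (s1, 0, #) ⊢ (s1, ε, XB#)
All input consumed and state s1 ∈ F.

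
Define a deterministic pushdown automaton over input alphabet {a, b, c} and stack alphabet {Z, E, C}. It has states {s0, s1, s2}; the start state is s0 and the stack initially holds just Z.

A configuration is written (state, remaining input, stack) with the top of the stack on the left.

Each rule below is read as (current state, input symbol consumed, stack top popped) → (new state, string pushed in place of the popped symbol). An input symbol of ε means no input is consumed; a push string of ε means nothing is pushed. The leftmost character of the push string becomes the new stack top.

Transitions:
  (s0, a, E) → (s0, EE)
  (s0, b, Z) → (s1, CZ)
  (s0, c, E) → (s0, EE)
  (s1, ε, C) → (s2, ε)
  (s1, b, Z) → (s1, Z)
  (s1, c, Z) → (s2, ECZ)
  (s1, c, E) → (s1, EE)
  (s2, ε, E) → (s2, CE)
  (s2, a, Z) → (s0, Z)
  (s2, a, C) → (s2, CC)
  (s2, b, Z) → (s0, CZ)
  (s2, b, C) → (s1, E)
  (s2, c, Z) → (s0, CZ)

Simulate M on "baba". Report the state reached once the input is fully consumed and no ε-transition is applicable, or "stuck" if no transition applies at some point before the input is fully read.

s0

(s0, baba, Z) ⊢ (s1, aba, CZ) ⊢ (s2, aba, Z) ⊢ (s0, ba, Z) ⊢ (s1, a, CZ) ⊢ (s2, a, Z) ⊢ (s0, ε, Z)
All input consumed; M is in state s0.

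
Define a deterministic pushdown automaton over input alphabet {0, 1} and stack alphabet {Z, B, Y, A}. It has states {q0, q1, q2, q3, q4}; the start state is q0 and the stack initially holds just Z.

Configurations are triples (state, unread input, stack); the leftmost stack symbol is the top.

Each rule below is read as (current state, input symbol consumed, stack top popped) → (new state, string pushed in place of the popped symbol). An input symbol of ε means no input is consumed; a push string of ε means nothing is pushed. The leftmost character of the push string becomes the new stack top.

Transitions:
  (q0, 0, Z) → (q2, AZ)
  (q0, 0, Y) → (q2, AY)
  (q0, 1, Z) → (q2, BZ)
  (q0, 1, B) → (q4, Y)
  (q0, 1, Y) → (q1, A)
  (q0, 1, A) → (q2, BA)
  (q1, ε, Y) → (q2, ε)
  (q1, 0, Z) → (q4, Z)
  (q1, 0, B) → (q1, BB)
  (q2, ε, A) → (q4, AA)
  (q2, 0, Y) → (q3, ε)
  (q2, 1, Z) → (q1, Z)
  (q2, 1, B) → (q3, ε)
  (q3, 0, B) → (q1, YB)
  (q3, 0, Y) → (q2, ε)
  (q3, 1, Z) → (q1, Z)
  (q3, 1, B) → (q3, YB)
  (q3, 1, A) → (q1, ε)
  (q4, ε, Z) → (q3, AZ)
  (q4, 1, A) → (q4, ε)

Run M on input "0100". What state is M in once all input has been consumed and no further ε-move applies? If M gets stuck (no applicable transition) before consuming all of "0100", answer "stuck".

(q0, 0100, Z)
  read 0, top Z: go to q2, push AZ → (q2, 100, AZ)
  ε-move, top A: go to q4, push AA → (q4, 100, AAZ)
  read 1, top A: go to q4, push ε → (q4, 00, AZ)
No transition for (q4, 0, top A); M blocks with input 00 remaining.

stuck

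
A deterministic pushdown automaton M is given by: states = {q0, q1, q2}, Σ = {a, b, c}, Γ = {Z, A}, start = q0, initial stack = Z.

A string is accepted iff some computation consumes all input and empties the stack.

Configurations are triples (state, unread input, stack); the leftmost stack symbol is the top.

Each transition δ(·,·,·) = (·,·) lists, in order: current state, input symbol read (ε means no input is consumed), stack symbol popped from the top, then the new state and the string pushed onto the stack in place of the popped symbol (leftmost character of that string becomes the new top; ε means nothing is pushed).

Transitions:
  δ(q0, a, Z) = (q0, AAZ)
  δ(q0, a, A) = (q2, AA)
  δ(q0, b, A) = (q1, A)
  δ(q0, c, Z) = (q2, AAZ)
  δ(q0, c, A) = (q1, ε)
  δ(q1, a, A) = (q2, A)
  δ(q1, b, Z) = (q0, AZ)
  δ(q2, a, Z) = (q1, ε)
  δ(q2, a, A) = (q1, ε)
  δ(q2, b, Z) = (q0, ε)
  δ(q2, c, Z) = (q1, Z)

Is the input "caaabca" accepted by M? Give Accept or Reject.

Reject

(q0, caaabca, Z)
  read c, top Z: go to q2, push AAZ → (q2, aaabca, AAZ)
  read a, top A: go to q1, push ε → (q1, aabca, AZ)
  read a, top A: go to q2, push A → (q2, abca, AZ)
  read a, top A: go to q1, push ε → (q1, bca, Z)
  read b, top Z: go to q0, push AZ → (q0, ca, AZ)
  read c, top A: go to q1, push ε → (q1, a, Z)
No transition applies at (q1, a, Z); input not fully consumed.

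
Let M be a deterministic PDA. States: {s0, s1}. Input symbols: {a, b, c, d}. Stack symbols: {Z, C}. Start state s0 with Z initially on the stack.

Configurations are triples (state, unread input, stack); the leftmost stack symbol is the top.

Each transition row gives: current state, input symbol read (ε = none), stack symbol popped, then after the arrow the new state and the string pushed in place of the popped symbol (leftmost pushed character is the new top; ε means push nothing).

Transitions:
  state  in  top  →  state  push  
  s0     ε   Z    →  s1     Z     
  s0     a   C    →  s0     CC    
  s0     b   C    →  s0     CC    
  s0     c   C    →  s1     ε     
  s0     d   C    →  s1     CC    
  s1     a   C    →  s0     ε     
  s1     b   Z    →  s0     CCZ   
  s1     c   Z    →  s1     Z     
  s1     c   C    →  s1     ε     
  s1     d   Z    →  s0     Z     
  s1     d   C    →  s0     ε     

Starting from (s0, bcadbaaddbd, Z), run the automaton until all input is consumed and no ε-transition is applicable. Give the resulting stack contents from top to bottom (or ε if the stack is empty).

(s0, bcadbaaddbd, Z)
  ε-move, top Z: go to s1, push Z → (s1, bcadbaaddbd, Z)
  read b, top Z: go to s0, push CCZ → (s0, cadbaaddbd, CCZ)
  read c, top C: go to s1, push ε → (s1, adbaaddbd, CZ)
  read a, top C: go to s0, push ε → (s0, dbaaddbd, Z)
  ε-move, top Z: go to s1, push Z → (s1, dbaaddbd, Z)
  read d, top Z: go to s0, push Z → (s0, baaddbd, Z)
  ε-move, top Z: go to s1, push Z → (s1, baaddbd, Z)
  read b, top Z: go to s0, push CCZ → (s0, aaddbd, CCZ)
  read a, top C: go to s0, push CC → (s0, addbd, CCCZ)
  read a, top C: go to s0, push CC → (s0, ddbd, CCCCZ)
  read d, top C: go to s1, push CC → (s1, dbd, CCCCCZ)
  read d, top C: go to s0, push ε → (s0, bd, CCCCZ)
  read b, top C: go to s0, push CC → (s0, d, CCCCCZ)
  read d, top C: go to s1, push CC → (s1, ε, CCCCCCZ)
All input consumed in state s1 with stack CCCCCCZ.

CCCCCCZ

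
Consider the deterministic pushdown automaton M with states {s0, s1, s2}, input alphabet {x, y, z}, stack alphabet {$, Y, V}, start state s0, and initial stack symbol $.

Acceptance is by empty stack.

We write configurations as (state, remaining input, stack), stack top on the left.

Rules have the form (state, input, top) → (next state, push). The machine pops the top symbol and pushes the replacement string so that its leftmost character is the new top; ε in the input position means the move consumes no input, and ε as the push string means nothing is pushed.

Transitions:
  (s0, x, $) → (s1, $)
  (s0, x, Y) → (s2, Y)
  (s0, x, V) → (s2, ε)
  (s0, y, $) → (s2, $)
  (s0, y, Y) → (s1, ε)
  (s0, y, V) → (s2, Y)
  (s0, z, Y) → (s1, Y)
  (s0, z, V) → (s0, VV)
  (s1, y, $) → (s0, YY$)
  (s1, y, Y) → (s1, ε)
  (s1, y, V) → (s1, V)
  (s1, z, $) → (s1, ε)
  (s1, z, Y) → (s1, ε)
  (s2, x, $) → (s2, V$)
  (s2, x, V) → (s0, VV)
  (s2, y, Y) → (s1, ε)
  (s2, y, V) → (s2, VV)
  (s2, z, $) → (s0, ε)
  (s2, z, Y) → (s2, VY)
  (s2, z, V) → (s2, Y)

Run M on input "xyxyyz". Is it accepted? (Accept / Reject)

(s0, xyxyyz, $)
  read x, top $: go to s1, push $ → (s1, yxyyz, $)
  read y, top $: go to s0, push YY$ → (s0, xyyz, YY$)
  read x, top Y: go to s2, push Y → (s2, yyz, YY$)
  read y, top Y: go to s1, push ε → (s1, yz, Y$)
  read y, top Y: go to s1, push ε → (s1, z, $)
  read z, top $: go to s1, push ε → (s1, ε, ε)
All input consumed and the stack is empty.

Accept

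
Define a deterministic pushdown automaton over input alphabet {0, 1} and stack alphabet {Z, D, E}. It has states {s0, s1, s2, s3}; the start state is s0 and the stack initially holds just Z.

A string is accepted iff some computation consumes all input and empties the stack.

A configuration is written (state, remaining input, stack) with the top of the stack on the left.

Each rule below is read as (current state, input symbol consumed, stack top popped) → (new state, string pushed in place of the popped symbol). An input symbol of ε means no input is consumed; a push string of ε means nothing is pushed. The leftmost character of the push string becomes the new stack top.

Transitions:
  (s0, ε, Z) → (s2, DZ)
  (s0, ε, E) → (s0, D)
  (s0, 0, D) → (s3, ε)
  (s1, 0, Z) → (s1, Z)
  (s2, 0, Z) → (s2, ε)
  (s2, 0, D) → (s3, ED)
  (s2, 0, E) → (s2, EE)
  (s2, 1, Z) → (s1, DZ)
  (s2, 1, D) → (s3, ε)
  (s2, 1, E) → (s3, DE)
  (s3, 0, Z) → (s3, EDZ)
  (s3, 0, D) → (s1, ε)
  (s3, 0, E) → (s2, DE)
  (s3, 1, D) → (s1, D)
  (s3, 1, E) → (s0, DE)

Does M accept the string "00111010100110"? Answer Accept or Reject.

Reject

(s0, 00111010100110, Z) ⊢ (s2, 00111010100110, DZ) ⊢ (s3, 0111010100110, EDZ) ⊢ (s2, 111010100110, DEDZ) ⊢ (s3, 11010100110, EDZ) ⊢ (s0, 1010100110, DEDZ)
No transition applies at (s0, 1010100110, DEDZ); input not fully consumed.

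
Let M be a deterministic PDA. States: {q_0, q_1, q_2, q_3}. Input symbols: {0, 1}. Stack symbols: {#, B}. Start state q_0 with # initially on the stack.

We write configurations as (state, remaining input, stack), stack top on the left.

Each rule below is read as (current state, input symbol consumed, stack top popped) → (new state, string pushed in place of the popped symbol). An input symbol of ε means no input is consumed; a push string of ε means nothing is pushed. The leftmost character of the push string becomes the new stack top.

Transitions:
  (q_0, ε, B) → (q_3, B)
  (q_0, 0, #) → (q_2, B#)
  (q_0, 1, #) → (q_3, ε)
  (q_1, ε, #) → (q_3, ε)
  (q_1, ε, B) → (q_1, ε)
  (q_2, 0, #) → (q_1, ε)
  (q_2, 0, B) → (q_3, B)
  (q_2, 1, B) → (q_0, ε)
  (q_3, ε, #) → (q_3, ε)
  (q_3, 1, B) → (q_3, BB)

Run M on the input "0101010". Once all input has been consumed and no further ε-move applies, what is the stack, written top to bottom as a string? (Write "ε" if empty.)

B#

(q_0, 0101010, #)
  read 0, top #: go to q_2, push B# → (q_2, 101010, B#)
  read 1, top B: go to q_0, push ε → (q_0, 01010, #)
  read 0, top #: go to q_2, push B# → (q_2, 1010, B#)
  read 1, top B: go to q_0, push ε → (q_0, 010, #)
  read 0, top #: go to q_2, push B# → (q_2, 10, B#)
  read 1, top B: go to q_0, push ε → (q_0, 0, #)
  read 0, top #: go to q_2, push B# → (q_2, ε, B#)
All input consumed in state q_2 with stack B#.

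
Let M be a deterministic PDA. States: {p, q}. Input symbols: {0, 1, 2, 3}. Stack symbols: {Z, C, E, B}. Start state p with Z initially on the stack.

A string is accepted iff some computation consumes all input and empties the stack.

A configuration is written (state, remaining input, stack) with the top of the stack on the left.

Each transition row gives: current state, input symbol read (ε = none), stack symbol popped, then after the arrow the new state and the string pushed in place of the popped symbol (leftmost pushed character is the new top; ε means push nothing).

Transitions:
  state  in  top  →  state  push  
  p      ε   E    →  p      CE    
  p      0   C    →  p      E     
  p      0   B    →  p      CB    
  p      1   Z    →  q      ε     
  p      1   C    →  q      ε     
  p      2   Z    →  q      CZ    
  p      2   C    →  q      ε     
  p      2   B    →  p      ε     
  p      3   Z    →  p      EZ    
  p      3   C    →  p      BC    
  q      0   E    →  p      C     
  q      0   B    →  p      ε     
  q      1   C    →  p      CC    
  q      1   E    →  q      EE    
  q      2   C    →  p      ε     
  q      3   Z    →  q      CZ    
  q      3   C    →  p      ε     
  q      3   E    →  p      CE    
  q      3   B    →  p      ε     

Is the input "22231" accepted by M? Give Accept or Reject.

(p, 22231, Z)
  read 2, top Z: go to q, push CZ → (q, 2231, CZ)
  read 2, top C: go to p, push ε → (p, 231, Z)
  read 2, top Z: go to q, push CZ → (q, 31, CZ)
  read 3, top C: go to p, push ε → (p, 1, Z)
  read 1, top Z: go to q, push ε → (q, ε, ε)
All input consumed and the stack is empty.

Accept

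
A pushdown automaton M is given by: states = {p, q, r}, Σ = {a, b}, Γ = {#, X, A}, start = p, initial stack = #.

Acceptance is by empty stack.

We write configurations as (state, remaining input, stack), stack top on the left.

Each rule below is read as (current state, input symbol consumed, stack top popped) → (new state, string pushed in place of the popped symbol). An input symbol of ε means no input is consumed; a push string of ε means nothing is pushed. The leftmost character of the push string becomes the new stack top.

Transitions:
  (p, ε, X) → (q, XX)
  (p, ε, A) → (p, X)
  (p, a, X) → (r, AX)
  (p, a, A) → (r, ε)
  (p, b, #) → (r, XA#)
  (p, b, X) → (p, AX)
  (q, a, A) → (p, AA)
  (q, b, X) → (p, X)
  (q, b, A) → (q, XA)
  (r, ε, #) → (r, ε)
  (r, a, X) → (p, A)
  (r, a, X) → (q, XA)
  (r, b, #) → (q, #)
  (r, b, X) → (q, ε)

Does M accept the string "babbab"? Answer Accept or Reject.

Reject

No computation consumes all input and empties the stack.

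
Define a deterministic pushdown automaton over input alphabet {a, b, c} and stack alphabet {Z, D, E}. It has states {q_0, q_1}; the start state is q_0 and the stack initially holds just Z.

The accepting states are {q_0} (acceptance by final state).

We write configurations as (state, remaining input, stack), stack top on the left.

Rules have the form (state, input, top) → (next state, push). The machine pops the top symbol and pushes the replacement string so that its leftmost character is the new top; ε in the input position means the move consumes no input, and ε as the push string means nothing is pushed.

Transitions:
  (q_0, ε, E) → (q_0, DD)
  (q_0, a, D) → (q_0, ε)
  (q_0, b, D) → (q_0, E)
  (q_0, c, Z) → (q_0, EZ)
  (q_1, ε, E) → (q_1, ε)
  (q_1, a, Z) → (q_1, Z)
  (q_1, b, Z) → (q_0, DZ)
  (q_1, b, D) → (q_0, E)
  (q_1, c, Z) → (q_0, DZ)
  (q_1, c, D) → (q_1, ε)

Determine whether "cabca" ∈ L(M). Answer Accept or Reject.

(q_0, cabca, Z)
  read c, top Z: go to q_0, push EZ → (q_0, abca, EZ)
  ε-move, top E: go to q_0, push DD → (q_0, abca, DDZ)
  read a, top D: go to q_0, push ε → (q_0, bca, DZ)
  read b, top D: go to q_0, push E → (q_0, ca, EZ)
  ε-move, top E: go to q_0, push DD → (q_0, ca, DDZ)
No transition applies at (q_0, ca, DDZ); input not fully consumed.

Reject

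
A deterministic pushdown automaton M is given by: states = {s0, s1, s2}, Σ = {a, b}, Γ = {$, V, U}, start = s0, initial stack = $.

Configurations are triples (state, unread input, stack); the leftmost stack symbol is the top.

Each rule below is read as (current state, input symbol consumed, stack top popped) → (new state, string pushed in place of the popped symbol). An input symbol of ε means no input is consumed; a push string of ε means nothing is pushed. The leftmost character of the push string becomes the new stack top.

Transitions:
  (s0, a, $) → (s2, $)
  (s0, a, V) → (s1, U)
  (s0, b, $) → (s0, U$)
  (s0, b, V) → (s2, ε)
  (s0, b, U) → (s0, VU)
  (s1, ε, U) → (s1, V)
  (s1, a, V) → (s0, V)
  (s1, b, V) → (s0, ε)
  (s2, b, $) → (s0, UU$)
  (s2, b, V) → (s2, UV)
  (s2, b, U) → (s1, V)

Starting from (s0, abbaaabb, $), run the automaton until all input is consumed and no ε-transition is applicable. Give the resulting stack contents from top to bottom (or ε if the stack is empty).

VUU$

(s0, abbaaabb, $)
  read a, top $: go to s2, push $ → (s2, bbaaabb, $)
  read b, top $: go to s0, push UU$ → (s0, baaabb, UU$)
  read b, top U: go to s0, push VU → (s0, aaabb, VUU$)
  read a, top V: go to s1, push U → (s1, aabb, UUU$)
  ε-move, top U: go to s1, push V → (s1, aabb, VUU$)
  read a, top V: go to s0, push V → (s0, abb, VUU$)
  read a, top V: go to s1, push U → (s1, bb, UUU$)
  ε-move, top U: go to s1, push V → (s1, bb, VUU$)
  read b, top V: go to s0, push ε → (s0, b, UU$)
  read b, top U: go to s0, push VU → (s0, ε, VUU$)
All input consumed in state s0 with stack VUU$.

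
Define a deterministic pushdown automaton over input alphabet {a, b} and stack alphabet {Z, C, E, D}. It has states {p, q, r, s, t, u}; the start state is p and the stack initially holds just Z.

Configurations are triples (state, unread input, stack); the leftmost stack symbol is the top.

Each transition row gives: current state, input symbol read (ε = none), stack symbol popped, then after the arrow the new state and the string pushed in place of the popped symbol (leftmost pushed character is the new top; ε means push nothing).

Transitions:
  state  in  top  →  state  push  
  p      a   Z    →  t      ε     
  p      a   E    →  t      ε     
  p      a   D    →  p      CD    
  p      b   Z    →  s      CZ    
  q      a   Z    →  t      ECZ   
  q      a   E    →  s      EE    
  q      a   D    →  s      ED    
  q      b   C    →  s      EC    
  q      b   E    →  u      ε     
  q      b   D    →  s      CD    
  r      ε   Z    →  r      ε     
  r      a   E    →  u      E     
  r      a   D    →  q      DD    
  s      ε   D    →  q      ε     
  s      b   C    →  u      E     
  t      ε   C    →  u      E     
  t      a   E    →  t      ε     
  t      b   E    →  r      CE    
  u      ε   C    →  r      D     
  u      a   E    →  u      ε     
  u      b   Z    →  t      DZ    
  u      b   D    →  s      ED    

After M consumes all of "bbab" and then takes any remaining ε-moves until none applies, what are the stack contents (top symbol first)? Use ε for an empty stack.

DZ

(p, bbab, Z) ⊢ (s, bab, CZ) ⊢ (u, ab, EZ) ⊢ (u, b, Z) ⊢ (t, ε, DZ)
All input consumed in state t with stack DZ.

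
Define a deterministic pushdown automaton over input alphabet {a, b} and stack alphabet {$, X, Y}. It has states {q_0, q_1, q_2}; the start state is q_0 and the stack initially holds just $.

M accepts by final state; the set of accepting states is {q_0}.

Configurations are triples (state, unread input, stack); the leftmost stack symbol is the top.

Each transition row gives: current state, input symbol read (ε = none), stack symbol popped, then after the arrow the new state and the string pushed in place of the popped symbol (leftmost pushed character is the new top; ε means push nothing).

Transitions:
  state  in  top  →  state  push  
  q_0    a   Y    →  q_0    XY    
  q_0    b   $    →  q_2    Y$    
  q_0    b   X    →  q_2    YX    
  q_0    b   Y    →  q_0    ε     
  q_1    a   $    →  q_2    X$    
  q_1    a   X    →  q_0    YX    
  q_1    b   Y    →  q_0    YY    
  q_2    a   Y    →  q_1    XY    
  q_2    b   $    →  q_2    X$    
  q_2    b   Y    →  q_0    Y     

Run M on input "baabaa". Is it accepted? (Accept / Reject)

(q_0, baabaa, $)
  read b, top $: go to q_2, push Y$ → (q_2, aabaa, Y$)
  read a, top Y: go to q_1, push XY → (q_1, abaa, XY$)
  read a, top X: go to q_0, push YX → (q_0, baa, YXY$)
  read b, top Y: go to q_0, push ε → (q_0, aa, XY$)
No transition applies at (q_0, aa, XY$); input not fully consumed.

Reject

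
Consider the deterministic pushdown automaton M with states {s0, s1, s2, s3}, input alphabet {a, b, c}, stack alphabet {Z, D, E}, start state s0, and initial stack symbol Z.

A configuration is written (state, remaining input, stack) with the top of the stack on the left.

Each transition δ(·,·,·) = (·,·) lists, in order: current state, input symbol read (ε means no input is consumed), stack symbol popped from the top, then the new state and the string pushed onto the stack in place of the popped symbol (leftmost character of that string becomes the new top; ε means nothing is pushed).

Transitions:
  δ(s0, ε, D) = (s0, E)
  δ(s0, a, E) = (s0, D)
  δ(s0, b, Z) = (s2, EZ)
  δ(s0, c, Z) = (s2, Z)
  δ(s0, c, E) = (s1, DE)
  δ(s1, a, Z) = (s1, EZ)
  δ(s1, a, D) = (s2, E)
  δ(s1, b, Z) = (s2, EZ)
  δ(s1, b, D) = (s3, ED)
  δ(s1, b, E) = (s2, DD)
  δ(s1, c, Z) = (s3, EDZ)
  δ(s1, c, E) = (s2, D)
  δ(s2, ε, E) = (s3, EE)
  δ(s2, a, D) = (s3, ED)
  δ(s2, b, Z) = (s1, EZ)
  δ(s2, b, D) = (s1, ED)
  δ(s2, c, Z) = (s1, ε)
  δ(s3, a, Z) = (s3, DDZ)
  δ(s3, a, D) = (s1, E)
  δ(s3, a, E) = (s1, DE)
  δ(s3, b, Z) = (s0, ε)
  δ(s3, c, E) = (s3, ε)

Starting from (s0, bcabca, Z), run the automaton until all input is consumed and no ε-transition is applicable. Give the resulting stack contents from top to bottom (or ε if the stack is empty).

EEZ

(s0, bcabca, Z)
  read b, top Z: go to s2, push EZ → (s2, cabca, EZ)
  ε-move, top E: go to s3, push EE → (s3, cabca, EEZ)
  read c, top E: go to s3, push ε → (s3, abca, EZ)
  read a, top E: go to s1, push DE → (s1, bca, DEZ)
  read b, top D: go to s3, push ED → (s3, ca, EDEZ)
  read c, top E: go to s3, push ε → (s3, a, DEZ)
  read a, top D: go to s1, push E → (s1, ε, EEZ)
All input consumed in state s1 with stack EEZ.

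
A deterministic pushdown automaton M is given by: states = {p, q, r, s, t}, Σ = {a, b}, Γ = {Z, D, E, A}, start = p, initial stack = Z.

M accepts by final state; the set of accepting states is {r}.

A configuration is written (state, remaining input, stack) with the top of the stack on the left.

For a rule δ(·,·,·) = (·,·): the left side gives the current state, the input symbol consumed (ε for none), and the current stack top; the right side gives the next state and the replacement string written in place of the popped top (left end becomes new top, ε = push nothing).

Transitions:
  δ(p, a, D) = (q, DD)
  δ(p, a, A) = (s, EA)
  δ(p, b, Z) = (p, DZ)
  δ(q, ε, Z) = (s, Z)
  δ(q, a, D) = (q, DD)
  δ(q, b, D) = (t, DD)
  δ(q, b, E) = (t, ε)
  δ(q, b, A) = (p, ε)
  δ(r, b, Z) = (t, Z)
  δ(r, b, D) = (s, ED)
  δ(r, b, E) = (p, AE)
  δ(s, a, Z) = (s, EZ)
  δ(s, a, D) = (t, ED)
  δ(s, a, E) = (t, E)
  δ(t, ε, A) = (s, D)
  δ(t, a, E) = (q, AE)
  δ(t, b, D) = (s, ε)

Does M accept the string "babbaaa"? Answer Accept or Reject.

Reject

(p, babbaaa, Z)
  read b, top Z: go to p, push DZ → (p, abbaaa, DZ)
  read a, top D: go to q, push DD → (q, bbaaa, DDZ)
  read b, top D: go to t, push DD → (t, baaa, DDDZ)
  read b, top D: go to s, push ε → (s, aaa, DDZ)
  read a, top D: go to t, push ED → (t, aa, EDDZ)
  read a, top E: go to q, push AE → (q, a, AEDDZ)
No transition applies at (q, a, AEDDZ); input not fully consumed.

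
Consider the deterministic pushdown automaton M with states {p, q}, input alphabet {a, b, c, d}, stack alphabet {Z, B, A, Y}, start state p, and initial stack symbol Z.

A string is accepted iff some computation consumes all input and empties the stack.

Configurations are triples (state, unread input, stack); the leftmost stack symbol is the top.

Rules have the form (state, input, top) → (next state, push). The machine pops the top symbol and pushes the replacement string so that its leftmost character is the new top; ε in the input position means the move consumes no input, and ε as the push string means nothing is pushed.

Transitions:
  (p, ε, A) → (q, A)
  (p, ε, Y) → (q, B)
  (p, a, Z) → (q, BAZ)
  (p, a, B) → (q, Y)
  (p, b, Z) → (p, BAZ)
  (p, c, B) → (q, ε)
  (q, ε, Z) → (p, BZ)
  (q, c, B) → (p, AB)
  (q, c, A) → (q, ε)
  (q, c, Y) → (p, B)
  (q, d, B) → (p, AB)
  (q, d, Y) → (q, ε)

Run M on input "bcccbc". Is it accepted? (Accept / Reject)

Reject

(p, bcccbc, Z) ⊢ (p, cccbc, BAZ) ⊢ (q, ccbc, AZ) ⊢ (q, cbc, Z) ⊢ (p, cbc, BZ) ⊢ (q, bc, Z) ⊢ (p, bc, BZ)
No transition applies at (p, bc, BZ); input not fully consumed.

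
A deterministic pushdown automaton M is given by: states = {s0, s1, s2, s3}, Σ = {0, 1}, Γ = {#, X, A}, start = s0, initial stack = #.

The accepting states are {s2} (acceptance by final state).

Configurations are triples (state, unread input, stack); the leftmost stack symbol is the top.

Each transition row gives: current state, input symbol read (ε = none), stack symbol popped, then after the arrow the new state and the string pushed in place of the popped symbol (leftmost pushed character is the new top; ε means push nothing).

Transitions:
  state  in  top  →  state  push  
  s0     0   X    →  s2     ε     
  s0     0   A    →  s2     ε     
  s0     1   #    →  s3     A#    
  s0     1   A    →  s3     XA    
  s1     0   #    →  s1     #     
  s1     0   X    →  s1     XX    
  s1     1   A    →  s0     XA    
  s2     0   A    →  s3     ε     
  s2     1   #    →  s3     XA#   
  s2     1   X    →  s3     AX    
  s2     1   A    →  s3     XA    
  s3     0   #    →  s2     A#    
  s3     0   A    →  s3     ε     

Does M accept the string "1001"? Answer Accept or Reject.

Reject

(s0, 1001, #)
  read 1, top #: go to s3, push A# → (s3, 001, A#)
  read 0, top A: go to s3, push ε → (s3, 01, #)
  read 0, top #: go to s2, push A# → (s2, 1, A#)
  read 1, top A: go to s3, push XA → (s3, ε, XA#)
All input consumed; state s3 ∉ F and no further ε-move applies.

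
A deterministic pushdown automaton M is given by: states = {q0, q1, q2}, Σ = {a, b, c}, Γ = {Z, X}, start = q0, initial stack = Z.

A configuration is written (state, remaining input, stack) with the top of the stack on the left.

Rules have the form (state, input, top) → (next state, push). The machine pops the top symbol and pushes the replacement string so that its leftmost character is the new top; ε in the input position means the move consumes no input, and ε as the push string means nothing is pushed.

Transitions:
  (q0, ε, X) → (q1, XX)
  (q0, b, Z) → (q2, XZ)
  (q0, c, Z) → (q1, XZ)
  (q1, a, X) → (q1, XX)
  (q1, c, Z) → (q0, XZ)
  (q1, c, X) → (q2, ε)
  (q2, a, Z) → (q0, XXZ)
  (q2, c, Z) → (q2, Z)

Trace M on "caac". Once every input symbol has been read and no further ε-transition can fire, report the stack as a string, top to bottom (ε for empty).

XXZ

(q0, caac, Z)
  read c, top Z: go to q1, push XZ → (q1, aac, XZ)
  read a, top X: go to q1, push XX → (q1, ac, XXZ)
  read a, top X: go to q1, push XX → (q1, c, XXXZ)
  read c, top X: go to q2, push ε → (q2, ε, XXZ)
All input consumed in state q2 with stack XXZ.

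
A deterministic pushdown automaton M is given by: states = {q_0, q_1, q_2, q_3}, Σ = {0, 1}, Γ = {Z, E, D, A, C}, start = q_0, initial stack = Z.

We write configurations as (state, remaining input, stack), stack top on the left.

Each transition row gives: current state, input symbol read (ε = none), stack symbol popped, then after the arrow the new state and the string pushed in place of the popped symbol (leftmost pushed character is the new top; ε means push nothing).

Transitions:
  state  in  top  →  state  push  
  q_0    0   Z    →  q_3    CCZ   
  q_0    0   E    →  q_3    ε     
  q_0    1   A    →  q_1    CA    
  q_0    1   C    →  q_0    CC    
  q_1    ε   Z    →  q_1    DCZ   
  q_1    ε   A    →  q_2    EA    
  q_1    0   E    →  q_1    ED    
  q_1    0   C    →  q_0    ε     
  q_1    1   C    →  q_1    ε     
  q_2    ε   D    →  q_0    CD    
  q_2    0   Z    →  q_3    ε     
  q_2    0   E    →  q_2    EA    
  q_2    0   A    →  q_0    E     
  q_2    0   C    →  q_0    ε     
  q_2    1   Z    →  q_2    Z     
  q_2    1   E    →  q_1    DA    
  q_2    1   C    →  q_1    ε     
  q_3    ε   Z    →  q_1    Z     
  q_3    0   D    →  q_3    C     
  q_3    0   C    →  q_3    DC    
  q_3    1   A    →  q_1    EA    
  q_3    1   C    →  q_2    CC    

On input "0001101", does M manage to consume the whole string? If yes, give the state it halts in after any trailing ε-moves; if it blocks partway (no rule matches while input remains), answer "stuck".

(q_0, 0001101, Z)
  read 0, top Z: go to q_3, push CCZ → (q_3, 001101, CCZ)
  read 0, top C: go to q_3, push DC → (q_3, 01101, DCCZ)
  read 0, top D: go to q_3, push C → (q_3, 1101, CCCZ)
  read 1, top C: go to q_2, push CC → (q_2, 101, CCCCZ)
  read 1, top C: go to q_1, push ε → (q_1, 01, CCCZ)
  read 0, top C: go to q_0, push ε → (q_0, 1, CCZ)
  read 1, top C: go to q_0, push CC → (q_0, ε, CCCZ)
All input consumed; M is in state q_0.

q_0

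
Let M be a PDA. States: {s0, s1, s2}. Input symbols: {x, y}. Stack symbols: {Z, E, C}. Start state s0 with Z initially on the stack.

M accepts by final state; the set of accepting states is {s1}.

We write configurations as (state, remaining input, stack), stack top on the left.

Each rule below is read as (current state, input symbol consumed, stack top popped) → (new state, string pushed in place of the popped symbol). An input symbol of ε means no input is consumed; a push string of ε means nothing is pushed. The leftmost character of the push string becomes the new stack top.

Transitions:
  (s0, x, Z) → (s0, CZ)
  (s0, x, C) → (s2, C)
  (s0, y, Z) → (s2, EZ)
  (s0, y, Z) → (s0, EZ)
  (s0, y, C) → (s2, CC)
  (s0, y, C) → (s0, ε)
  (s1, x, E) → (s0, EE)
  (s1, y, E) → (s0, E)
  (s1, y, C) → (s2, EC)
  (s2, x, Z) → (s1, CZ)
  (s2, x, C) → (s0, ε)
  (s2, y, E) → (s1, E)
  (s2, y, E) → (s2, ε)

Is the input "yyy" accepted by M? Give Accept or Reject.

No computation consumes all input and reaches a final state.

Reject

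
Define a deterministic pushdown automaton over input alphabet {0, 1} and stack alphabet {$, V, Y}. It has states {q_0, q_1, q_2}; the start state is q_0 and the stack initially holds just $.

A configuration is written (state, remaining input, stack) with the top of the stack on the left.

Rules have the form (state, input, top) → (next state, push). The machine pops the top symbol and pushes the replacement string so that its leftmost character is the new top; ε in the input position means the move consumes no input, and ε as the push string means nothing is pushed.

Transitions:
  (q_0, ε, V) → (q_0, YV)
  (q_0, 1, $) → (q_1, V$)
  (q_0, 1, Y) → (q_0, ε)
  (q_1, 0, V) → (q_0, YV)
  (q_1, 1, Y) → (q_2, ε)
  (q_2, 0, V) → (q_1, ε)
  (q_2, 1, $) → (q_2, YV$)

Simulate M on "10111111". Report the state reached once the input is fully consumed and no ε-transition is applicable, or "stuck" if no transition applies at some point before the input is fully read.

(q_0, 10111111, $) ⊢ (q_1, 0111111, V$) ⊢ (q_0, 111111, YV$) ⊢ (q_0, 11111, V$) ⊢ (q_0, 11111, YV$) ⊢ (q_0, 1111, V$) ⊢ (q_0, 1111, YV$) ⊢ (q_0, 111, V$) ⊢ (q_0, 111, YV$) ⊢ (q_0, 11, V$) ⊢ (q_0, 11, YV$) ⊢ (q_0, 1, V$) ⊢ (q_0, 1, YV$) ⊢ (q_0, ε, V$) ⊢ (q_0, ε, YV$)
All input consumed; M is in state q_0.

q_0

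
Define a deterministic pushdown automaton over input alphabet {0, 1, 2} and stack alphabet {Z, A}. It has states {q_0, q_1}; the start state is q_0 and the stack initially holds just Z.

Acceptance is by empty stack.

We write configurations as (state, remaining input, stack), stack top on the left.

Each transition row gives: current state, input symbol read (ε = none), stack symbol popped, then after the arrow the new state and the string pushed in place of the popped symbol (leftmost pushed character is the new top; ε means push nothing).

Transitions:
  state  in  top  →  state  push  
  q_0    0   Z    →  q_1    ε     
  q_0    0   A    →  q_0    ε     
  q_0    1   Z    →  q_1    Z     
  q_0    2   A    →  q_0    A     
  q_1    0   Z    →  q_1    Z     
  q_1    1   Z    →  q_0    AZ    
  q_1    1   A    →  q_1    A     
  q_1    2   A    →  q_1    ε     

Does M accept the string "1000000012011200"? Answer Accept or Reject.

Accept

(q_0, 1000000012011200, Z)
  read 1, top Z: go to q_1, push Z → (q_1, 000000012011200, Z)
  read 0, top Z: go to q_1, push Z → (q_1, 00000012011200, Z)
  read 0, top Z: go to q_1, push Z → (q_1, 0000012011200, Z)
  read 0, top Z: go to q_1, push Z → (q_1, 000012011200, Z)
  read 0, top Z: go to q_1, push Z → (q_1, 00012011200, Z)
  read 0, top Z: go to q_1, push Z → (q_1, 0012011200, Z)
  read 0, top Z: go to q_1, push Z → (q_1, 012011200, Z)
  read 0, top Z: go to q_1, push Z → (q_1, 12011200, Z)
  read 1, top Z: go to q_0, push AZ → (q_0, 2011200, AZ)
  read 2, top A: go to q_0, push A → (q_0, 011200, AZ)
  read 0, top A: go to q_0, push ε → (q_0, 11200, Z)
  read 1, top Z: go to q_1, push Z → (q_1, 1200, Z)
  read 1, top Z: go to q_0, push AZ → (q_0, 200, AZ)
  read 2, top A: go to q_0, push A → (q_0, 00, AZ)
  read 0, top A: go to q_0, push ε → (q_0, 0, Z)
  read 0, top Z: go to q_1, push ε → (q_1, ε, ε)
All input consumed and the stack is empty.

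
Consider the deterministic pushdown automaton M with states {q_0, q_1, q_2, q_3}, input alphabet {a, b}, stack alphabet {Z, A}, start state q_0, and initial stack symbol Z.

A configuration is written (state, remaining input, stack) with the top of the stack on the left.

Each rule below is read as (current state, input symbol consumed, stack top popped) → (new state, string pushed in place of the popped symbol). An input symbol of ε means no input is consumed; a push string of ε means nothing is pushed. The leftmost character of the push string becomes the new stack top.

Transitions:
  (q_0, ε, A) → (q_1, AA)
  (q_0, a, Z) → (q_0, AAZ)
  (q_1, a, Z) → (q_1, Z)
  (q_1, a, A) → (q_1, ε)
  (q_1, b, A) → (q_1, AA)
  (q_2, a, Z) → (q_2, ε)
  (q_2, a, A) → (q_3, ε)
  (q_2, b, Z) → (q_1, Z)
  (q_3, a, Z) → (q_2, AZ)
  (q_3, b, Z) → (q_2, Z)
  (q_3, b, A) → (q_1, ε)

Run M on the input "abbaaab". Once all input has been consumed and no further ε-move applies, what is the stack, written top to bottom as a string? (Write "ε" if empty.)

(q_0, abbaaab, Z) ⊢ (q_0, bbaaab, AAZ) ⊢ (q_1, bbaaab, AAAZ) ⊢ (q_1, baaab, AAAAZ) ⊢ (q_1, aaab, AAAAAZ) ⊢ (q_1, aab, AAAAZ) ⊢ (q_1, ab, AAAZ) ⊢ (q_1, b, AAZ) ⊢ (q_1, ε, AAAZ)
All input consumed in state q_1 with stack AAAZ.

AAAZ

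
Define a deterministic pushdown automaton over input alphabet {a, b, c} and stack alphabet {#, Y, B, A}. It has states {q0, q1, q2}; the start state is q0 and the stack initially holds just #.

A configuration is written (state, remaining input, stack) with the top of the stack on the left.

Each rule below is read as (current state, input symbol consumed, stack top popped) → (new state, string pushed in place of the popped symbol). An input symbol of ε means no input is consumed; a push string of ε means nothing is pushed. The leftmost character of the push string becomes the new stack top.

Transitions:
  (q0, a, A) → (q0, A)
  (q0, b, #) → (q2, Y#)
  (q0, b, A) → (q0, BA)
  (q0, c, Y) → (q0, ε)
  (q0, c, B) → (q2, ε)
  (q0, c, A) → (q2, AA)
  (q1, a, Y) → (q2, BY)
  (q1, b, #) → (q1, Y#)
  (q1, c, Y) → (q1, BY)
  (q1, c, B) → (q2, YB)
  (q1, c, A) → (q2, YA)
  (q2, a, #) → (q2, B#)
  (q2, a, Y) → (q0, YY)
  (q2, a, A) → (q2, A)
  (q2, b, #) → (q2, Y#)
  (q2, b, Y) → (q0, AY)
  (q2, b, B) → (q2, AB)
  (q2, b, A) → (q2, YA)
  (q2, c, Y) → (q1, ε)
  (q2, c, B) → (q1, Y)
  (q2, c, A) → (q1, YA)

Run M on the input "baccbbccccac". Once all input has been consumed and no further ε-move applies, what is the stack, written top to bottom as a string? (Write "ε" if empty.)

YBYAAY#

(q0, baccbbccccac, #)
  read b, top #: go to q2, push Y# → (q2, accbbccccac, Y#)
  read a, top Y: go to q0, push YY → (q0, ccbbccccac, YY#)
  read c, top Y: go to q0, push ε → (q0, cbbccccac, Y#)
  read c, top Y: go to q0, push ε → (q0, bbccccac, #)
  read b, top #: go to q2, push Y# → (q2, bccccac, Y#)
  read b, top Y: go to q0, push AY → (q0, ccccac, AY#)
  read c, top A: go to q2, push AA → (q2, cccac, AAY#)
  read c, top A: go to q1, push YA → (q1, ccac, YAAY#)
  read c, top Y: go to q1, push BY → (q1, cac, BYAAY#)
  read c, top B: go to q2, push YB → (q2, ac, YBYAAY#)
  read a, top Y: go to q0, push YY → (q0, c, YYBYAAY#)
  read c, top Y: go to q0, push ε → (q0, ε, YBYAAY#)
All input consumed in state q0 with stack YBYAAY#.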